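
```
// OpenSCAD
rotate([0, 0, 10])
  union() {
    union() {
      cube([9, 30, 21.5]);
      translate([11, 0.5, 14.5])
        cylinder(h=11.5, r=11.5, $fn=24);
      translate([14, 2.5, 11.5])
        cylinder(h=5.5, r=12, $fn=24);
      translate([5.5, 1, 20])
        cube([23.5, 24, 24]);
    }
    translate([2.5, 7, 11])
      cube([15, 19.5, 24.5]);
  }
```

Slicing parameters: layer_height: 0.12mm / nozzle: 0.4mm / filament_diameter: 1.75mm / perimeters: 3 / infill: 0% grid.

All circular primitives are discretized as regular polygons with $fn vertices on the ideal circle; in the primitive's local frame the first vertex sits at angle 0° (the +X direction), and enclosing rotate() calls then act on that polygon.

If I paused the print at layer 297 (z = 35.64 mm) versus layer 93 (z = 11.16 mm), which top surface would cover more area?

layer 297 (z = 35.64 mm)

Layer 297 (z = 35.64): the cube does not reach this height (z outside [0, 21.5]); the cylinder at (11, 0.5) does not reach this height (z outside [14.5, 26]); the cylinder at (14, 2.5) is absent (z outside [11.5, 17]); the 23.5×24 cube at (5.5, 1) contributes its full rectangle (area 564.00 mm²); Combining (union): only the 23.5×24 cube at (5.5, 1) is present, so the union is just that shape — area = 564.00 mm²; the cube at (2.5, 7) does not reach this height (z outside [11, 35.5]); Combining (union): only that combined region is present, so the union is just that shape — area = 564.00 mm²; (whole slice rotated 10° about Z — lengths, areas and connectivity unchanged). So its area = 564.00 mm². Layer 93 (z = 11.16): the cube is present — its section is the full 9×30 rectangle (area 270.00 mm²); the cylinder at (11, 0.5) does not reach this height (z outside [14.5, 26]); the cylinder at (14, 2.5) does not reach this height (z outside [11.5, 17]); the cube at (5.5, 1) is absent (z outside [20, 44]); Combining (union): only the 9×30 cube is present, so the union is just that shape — area = 270.00 mm²; the cube at (2.5, 7) (footprint 15×19.5) is included at this height (area 292.50 mm²); Combining (union): the regions partially overlap — summed areas 562.50 mm² minus the doubly-counted overlap 126.75 mm² gives 435.75 mm² — area = 435.75 mm²; (whole slice rotated 10° about Z — lengths, areas and connectivity unchanged). So its area = 435.75 mm². Layer 297 is larger (564.00 vs 435.75 mm²).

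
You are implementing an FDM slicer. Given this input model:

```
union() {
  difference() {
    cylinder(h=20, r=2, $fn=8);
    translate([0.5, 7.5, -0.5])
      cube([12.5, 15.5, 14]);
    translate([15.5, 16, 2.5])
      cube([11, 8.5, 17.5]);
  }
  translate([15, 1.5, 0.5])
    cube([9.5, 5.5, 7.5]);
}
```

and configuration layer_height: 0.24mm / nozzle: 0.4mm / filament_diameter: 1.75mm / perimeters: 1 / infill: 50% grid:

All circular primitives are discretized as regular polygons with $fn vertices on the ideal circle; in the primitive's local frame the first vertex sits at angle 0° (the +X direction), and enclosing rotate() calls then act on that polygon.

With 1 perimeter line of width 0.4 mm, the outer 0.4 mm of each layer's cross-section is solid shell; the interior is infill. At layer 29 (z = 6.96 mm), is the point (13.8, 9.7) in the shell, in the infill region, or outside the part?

outside

At z = 6.96 mm: the r=2 cylinder gives a regular 8-gon of circumradius 2 (constant along its height); the cube at (0.5, 7.5) (footprint 12.5×15.5) is included at this height; the cube at (15.5, 16) is present — its section is the full 11×8.5 rectangle; Taking the first minus the rest: starting from the r=2 cylinder, the 12.5×15.5 cube at (0.5, 7.5) misses the remaining region (no effect); the 11×8.5 cube at (15.5, 16) misses the remaining region (no effect) — 1 connected region; the 9.5×5.5 cube at (15, 1.5) contributes its full rectangle; Merging all regions: the 2 present regions are separate (no shared area or edge), so areas and boundary lengths simply add and each stays a separate island — 2 connected regions. Overall, the cross-section has 2 separate islands. The nearest boundary edge runs (15.00, 1.50)→(15.00, 7.00); distance from the point to it = 2.95 mm. The point is not inside any of the regions above, so it lies outside the cross-section (2.95 mm from the nearest boundary).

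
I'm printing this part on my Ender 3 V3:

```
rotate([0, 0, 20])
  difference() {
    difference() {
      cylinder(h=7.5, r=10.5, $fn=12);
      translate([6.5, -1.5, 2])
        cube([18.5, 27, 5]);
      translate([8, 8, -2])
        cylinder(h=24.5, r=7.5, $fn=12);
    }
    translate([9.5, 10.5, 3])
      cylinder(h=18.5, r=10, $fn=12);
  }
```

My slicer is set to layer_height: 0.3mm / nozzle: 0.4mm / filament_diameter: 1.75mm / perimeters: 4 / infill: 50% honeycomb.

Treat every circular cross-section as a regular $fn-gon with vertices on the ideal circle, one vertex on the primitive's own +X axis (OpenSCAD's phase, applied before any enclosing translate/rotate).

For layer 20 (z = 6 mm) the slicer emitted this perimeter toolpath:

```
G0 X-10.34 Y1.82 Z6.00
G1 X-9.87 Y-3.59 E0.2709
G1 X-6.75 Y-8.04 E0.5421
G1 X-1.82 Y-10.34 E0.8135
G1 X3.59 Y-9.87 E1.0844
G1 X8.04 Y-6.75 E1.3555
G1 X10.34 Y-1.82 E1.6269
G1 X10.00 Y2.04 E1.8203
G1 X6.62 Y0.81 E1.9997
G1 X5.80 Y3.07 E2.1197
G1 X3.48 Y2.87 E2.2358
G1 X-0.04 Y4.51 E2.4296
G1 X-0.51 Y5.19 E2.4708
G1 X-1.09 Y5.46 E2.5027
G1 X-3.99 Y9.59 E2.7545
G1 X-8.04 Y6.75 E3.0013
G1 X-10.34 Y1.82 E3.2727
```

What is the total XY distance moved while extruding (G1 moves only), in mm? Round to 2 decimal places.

Sum the Euclidean lengths of each G1 segment: total = 65.60 mm.

65.60 mm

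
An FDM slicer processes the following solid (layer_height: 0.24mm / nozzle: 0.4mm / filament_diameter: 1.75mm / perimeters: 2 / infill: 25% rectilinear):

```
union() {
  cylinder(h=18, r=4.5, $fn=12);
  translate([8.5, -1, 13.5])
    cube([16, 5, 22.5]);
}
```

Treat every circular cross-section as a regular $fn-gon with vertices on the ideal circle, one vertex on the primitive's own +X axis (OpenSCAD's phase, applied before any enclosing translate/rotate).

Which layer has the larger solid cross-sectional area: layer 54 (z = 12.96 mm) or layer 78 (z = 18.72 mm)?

layer 78 (z = 18.72 mm)

Layer 54 (z = 12.96): the cylinder: section is a regular 12-gon, circumradius r=4.5 (area = (12/2)·4.500²·sin(360°/12) = 60.75 mm²); the cube at (8.5, -1) does not reach this height (z outside [13.5, 36]); Combining (union): only the r=4.5 cylinder is present, so the union is just that shape — area = 60.75 mm². So its area = 60.75 mm². Layer 78 (z = 18.72): the cylinder is not intersected at this z (z outside [0, 18]); the cube at (8.5, -1) is present — its section is the full 16×5 rectangle (area 80.00 mm²); Taking the union: only the 16×5 cube at (8.5, -1) is present, so the union is just that shape — area = 80.00 mm². So its area = 80.00 mm². Layer 78 is larger (80.00 vs 60.75 mm²).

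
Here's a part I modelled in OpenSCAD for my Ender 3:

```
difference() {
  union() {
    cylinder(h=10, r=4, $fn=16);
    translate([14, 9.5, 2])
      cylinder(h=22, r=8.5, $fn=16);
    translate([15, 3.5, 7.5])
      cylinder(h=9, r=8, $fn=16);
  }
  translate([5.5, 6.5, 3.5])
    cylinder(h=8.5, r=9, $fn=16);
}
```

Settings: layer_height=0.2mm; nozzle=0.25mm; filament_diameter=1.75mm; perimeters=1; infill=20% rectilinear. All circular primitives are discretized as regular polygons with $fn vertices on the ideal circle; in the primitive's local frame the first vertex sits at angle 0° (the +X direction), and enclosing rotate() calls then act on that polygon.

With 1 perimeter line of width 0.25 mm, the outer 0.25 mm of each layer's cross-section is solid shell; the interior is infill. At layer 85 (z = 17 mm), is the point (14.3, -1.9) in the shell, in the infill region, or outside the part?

At z = 17 mm: the cylinder is absent (z outside [0, 10]); the r=8.5 cylinder at (14, 9.5) gives a regular 16-gon of circumradius 8.5 (constant along its height); the cylinder at (15, 3.5) does not reach this height (z outside [7.5, 16.5]); Merging all regions: only the r=8.5 cylinder at (14, 9.5) is present, so the union is just that shape — 1 connected region; the cylinder at (5.5, 6.5) does not reach this height (z outside [3.5, 12]); Taking the first minus the rest: none of the subtracted shapes is present at this height, so the result so far is unchanged — 1 connected region. Overall, the cross-section is a single solid region. The nearest boundary edge runs (10.75, 1.65)→(14.00, 1.00); distance from the point to it = 2.92 mm. The point is not inside any of the regions above, so it lies outside the cross-section (2.92 mm from the nearest boundary).

outside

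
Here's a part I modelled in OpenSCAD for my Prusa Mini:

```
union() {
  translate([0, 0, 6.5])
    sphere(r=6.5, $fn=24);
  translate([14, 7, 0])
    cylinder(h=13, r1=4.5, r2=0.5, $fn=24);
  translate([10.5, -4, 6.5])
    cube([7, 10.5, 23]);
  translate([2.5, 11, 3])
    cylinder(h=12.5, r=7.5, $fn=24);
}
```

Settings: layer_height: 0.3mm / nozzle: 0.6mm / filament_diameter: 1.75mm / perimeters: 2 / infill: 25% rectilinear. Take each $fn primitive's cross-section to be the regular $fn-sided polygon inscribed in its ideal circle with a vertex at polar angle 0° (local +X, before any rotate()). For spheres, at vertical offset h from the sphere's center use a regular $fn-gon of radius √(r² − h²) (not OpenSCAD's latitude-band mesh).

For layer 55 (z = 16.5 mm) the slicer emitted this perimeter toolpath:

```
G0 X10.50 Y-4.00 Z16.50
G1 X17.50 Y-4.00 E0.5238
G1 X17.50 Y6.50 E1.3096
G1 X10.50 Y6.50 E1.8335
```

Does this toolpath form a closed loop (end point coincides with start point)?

no

Start point (G0): (10.50, -4.00). End point (last G1): the path does not return to the start — open.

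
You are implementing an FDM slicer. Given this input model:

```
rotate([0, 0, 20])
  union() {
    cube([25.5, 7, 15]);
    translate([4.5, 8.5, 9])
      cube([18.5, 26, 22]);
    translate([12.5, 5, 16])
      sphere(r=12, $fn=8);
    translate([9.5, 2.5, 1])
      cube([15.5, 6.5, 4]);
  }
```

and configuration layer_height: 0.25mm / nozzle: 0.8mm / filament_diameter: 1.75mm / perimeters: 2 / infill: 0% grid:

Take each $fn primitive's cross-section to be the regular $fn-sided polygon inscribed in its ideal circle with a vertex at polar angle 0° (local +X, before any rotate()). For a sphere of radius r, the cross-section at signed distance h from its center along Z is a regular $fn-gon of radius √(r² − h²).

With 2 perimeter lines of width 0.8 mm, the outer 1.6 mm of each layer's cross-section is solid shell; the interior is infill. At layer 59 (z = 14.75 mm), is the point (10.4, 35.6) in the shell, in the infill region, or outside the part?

shell

At z = 14.75 mm: the cube (footprint 25.5×7) is included at this height; the cube at (4.5, 8.5) is present — its section is the full 18.5×26 rectangle; the sphere at (12.5, 5): section is a regular 8-gon, circumradius = √(r²−h²) = √(12²−1.25²) = 11.935; the cube at (9.5, 2.5) is absent (z outside [1, 5]); Combining (union): the regions partially overlap (shared area 270.78 mm²), so overlapping operands fuse into one piece — 1 connected region; (whole slice rotated 20° about Z — lengths, areas and connectivity unchanged). Overall, the cross-section is a single solid region. Undo the 20° rotation: the query point maps to (21.949, 29.896) in the un-rotated model frame. The nearest boundary edge runs (23.00, 34.50)→(23.00, 8.50); distance from the point to it = 1.05 mm. The point is inside the cross-section, 1.05 mm from the nearest boundary — within the 1.6 mm shell band (2 × 0.8).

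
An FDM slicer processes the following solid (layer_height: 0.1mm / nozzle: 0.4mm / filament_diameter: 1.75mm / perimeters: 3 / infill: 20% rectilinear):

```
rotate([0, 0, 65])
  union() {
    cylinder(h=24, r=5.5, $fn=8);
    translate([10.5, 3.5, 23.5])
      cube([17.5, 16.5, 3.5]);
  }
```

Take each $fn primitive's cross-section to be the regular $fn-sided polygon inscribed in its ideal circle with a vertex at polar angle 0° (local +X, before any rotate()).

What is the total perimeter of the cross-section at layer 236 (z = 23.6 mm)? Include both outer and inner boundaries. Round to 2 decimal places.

At z = 23.6 mm: the r=5.5 cylinder contributes a regular 8-gon of circumradius 5.5 (perimeter = 2·8·5.500·sin(180°/8) = 33.68 mm); the 17.5×16.5 cube at (10.5, 3.5) contributes its full rectangle (perimeter 68.00 mm); Merging all regions: the 2 present regions are separate (no shared area or edge), so areas and boundary lengths simply add and each stays a separate island — boundary = 101.68 mm; (whole slice rotated 65° about Z — lengths, areas and connectivity unchanged). Overall, the cross-section has 2 separate islands. Total boundary length (outer) = 101.68 mm.

101.68 mm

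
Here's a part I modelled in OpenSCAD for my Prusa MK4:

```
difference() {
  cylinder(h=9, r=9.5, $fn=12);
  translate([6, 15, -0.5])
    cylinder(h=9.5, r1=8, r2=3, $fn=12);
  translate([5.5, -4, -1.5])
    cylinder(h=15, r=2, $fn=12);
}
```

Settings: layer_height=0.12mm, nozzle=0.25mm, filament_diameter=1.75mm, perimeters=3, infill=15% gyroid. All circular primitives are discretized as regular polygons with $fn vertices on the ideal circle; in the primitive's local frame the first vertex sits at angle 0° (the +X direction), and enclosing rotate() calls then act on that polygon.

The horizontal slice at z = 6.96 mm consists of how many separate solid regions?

At z = 6.96 mm: the cylinder: section is a regular 12-gon, circumradius r=9.5; the cone at (6, 15) (r1=8→r2=3) has section circumradius 4.074 here — a regular 12-gon; the r=2 cylinder at (5.5, -4) gives a regular 12-gon of circumradius 2 (constant along its height); Taking the first minus the rest: starting from the r=9.5 cylinder, the cone at (6, 15) misses the remaining region (no effect); the r=2 cylinder at (5.5, -4) lies wholly inside it (removes its full 12.00 mm² and its 12.42 mm outline becomes a hole wall) — 1 connected region with 1 hole. The result has 1 disconnected region.

1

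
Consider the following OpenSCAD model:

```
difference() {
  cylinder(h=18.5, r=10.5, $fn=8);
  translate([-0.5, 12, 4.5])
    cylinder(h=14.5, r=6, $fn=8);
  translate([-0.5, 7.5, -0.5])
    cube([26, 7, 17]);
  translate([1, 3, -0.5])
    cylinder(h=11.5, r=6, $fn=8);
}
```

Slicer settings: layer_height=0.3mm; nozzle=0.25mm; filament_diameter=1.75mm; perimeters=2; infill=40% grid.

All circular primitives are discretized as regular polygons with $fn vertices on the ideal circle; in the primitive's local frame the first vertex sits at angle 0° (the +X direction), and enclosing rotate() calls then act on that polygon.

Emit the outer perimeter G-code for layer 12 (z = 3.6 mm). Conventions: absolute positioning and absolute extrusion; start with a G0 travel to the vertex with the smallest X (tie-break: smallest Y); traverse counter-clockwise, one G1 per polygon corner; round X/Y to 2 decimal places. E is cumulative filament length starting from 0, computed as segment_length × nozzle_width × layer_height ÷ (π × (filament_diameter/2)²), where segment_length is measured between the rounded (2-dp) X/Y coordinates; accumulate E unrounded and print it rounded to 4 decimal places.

At z = 3.6 mm: the cylinder: section is a regular 8-gon, circumradius r=10.5; the cylinder at (-0.5, 12) does not reach this height (z outside [4.5, 19]); the 26×7 cube at (-0.5, 7.5) contributes its full rectangle; the cylinder at (1, 3): section is a regular 8-gon, circumradius r=6; Subtracting the remaining from the first: starting from the r=10.5 cylinder, the 26×7 cube at (-0.5, 7.5) partially overlaps it — only the 12.31 mm² overlap (of its 182.00 mm²) is removed, clipping the outline; the r=6 cylinder at (1, 3) partially overlaps it — only the 97.32 mm² overlap (of its 101.82 mm²) is removed, clipping the outline — 1 connected region. The outline is a single polygon with 18 vertices. Extrusion per mm of travel: 0.25 × 0.3 / (π × 0.875²) = 0.031181. Accumulating E over each segment gives final E = 2.8564.

G0 X-10.50 Y0.00 Z3.60
G1 X-7.42 Y-7.42 E0.2505
G1 X0.00 Y-10.50 E0.5010
G1 X7.42 Y-7.42 E0.7515
G1 X10.50 Y0.00 E1.0020
G1 X7.42 Y7.42 E1.2525
G1 X7.24 Y7.50 E1.2587
G1 X4.62 Y7.50 E1.3404
G1 X5.24 Y7.24 E1.3613
G1 X7.00 Y3.00 E1.5045
G1 X5.24 Y-1.24 E1.6476
G1 X1.00 Y-3.00 E1.7908
G1 X-3.24 Y-1.24 E1.9339
G1 X-5.00 Y3.00 E2.0771
G1 X-3.24 Y7.24 E2.2202
G1 X-0.50 Y8.38 E2.3128
G1 X-0.50 Y10.29 E2.3723
G1 X-7.42 Y7.42 E2.6059
G1 X-10.50 Y0.00 E2.8564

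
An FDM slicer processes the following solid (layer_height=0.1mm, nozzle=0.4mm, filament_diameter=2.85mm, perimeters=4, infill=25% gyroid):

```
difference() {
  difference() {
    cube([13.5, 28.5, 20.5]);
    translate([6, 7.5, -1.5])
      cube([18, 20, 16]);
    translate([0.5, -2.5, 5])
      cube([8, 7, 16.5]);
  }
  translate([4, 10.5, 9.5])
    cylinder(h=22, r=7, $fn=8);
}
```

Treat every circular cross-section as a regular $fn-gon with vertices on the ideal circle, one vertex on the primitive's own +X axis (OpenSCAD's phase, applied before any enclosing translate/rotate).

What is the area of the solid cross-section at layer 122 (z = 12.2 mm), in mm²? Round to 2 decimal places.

117.11 mm²

At z = 12.2 mm: the cube (footprint 13.5×28.5) is included at this height (area 384.75 mm²); the 18×20 cube at (6, 7.5) contributes its full rectangle (area 360.00 mm²); the cube at (0.5, -2.5) (footprint 8×7) is included at this height (area 56.00 mm²); Taking the first minus the rest: starting from the 13.5×28.5 cube (384.75 mm²), the 18×20 cube at (6, 7.5) partially overlaps it — only the 150.00 mm² overlap (of its 360.00 mm²) is removed, clipping the outline; the 8×7 cube at (0.5, -2.5) partially overlaps it — only the 36.00 mm² overlap (of its 56.00 mm²) is removed, clipping the outline — area = 198.75 mm²; the cylinder at (4, 10.5): section is a regular 8-gon, circumradius r=7 (area = (8/2)·7.000²·sin(360°/8) = 138.59 mm²); Subtracting the remaining from the first: starting from that combined region (198.75 mm²), the r=7 cylinder at (4, 10.5) partially overlaps it — only the 81.64 mm² overlap (of its 138.59 mm²) is removed, clipping the outline — area = 117.11 mm². Overall, the cross-section has 3 separate islands. Net area = 117.11 mm².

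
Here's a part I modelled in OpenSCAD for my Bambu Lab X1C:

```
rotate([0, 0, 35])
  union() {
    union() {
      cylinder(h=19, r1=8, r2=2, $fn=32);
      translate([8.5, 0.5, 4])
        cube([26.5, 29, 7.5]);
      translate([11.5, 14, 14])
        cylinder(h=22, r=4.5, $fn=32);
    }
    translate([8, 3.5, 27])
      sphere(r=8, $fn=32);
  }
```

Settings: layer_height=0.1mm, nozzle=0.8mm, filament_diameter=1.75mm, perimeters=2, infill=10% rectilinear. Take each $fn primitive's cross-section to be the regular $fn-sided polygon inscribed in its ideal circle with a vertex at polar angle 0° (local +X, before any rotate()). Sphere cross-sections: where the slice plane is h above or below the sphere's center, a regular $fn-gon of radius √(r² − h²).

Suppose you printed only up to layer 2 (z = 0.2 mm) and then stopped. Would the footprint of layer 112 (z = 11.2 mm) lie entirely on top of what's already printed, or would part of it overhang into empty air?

Compare the two slices. At z = 0.2: the cone: at t=0.011 of its height the radius interpolates to r₁+(r₂−r₁)t = 7.937, giving a regular 32-gon of that circumradius (area = (32/2)·7.937²·sin(360°/32) = 196.63 mm²); the cube at (8.5, 0.5) is absent (z outside [4, 11.5]); the cylinder at (11.5, 14) is not intersected at this z (z outside [14, 36]); Merging all regions: only the cone is present, so the union is just that shape — area = 196.63 mm²; the sphere at (8, 3.5) is not intersected at this z (|z−center|=26.800 > r=8); Combining (union): only that combined region is present, so the union is just that shape — area = 196.63 mm²; (rotated 35° about Z; rotation is an isometry so areas/perimeters/island counts are preserved). At z = 11.2: the cone contributes a regular 32-gon of circumradius 4.463 (interpolated between r1=8 and r2=2 at t=0.589) (area = (32/2)·4.463²·sin(360°/32) = 62.18 mm²); the cube at (8.5, 0.5) is present — its section is the full 26.5×29 rectangle (area 768.50 mm²); the cylinder at (11.5, 14) is absent (z outside [14, 36]); Merging all regions: the 2 present regions are separate (no shared area or edge), so areas and boundary lengths simply add and each stays a separate island — area = 830.68 mm²; the sphere at (8, 3.5) is not intersected at this z (|z−center|=15.800 > r=8); Combining (union): only the result so far is present, so the union is just that shape — area = 830.68 mm²; (whole slice rotated 35° about Z — lengths, areas and connectivity unchanged). Checking containment: at z = 11.2 the cross-section extends beyond the z = 0.2 cross-section by about 768.50 mm².

part overhangs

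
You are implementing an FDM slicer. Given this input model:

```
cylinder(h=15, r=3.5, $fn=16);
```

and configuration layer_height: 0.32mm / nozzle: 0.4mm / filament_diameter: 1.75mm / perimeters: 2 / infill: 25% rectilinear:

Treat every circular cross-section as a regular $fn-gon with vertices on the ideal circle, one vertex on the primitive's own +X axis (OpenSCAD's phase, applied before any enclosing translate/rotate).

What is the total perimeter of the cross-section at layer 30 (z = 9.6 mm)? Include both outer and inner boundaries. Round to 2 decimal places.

21.85 mm

At z = 9.6 mm: the cylinder: section is a regular 16-gon, circumradius r=3.5 (perimeter = 2·16·3.500·sin(180°/16) = 21.85 mm). Overall, the cross-section is a single solid region. Total boundary length (outer) = 21.85 mm.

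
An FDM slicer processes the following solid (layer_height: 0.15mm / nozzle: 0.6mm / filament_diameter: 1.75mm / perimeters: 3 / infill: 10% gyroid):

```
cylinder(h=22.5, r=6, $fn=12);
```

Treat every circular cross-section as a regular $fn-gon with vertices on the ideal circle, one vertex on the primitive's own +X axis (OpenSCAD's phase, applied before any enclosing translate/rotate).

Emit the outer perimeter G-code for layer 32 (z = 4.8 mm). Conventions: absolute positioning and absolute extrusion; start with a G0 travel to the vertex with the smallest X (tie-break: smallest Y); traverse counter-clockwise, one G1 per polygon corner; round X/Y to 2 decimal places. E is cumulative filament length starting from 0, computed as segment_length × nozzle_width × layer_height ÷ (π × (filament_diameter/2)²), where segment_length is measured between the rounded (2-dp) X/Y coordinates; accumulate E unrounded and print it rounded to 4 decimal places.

At z = 4.8 mm: the r=6 cylinder contributes a regular 12-gon of circumradius 6. The outline is a single polygon with 12 vertices. Extrusion per mm of travel: 0.6 × 0.15 / (π × 0.875²) = 0.037418. Accumulating E over each segment gives final E = 1.3951.

G0 X-6.00 Y0.00 Z4.80
G1 X-5.20 Y-3.00 E0.1162
G1 X-3.00 Y-5.20 E0.2326
G1 X0.00 Y-6.00 E0.3488
G1 X3.00 Y-5.20 E0.4649
G1 X5.20 Y-3.00 E0.5814
G1 X6.00 Y0.00 E0.6975
G1 X5.20 Y3.00 E0.8137
G1 X3.00 Y5.20 E0.9301
G1 X0.00 Y6.00 E1.0463
G1 X-3.00 Y5.20 E1.1625
G1 X-5.20 Y3.00 E1.2789
G1 X-6.00 Y0.00 E1.3951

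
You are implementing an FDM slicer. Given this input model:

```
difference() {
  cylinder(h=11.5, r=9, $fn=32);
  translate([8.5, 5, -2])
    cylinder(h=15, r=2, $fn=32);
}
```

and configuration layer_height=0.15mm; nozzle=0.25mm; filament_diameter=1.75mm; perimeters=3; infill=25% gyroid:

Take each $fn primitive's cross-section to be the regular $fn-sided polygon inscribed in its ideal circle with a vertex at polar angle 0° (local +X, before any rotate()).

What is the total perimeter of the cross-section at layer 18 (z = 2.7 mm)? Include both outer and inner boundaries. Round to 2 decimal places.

At z = 2.7 mm: the r=9 cylinder contributes a regular 32-gon of circumradius 9 (perimeter = 2·32·9.000·sin(180°/32) = 56.46 mm); the r=2 cylinder at (8.5, 5) gives a regular 32-gon of circumradius 2 (constant along its height) (perimeter = 2·32·2.000·sin(180°/32) = 12.55 mm); Taking the first minus the rest: starting from the r=9 cylinder, the r=2 cylinder at (8.5, 5) partially overlaps it — only the 2.62 mm² overlap (of its 12.49 mm²) is removed, clipping the outline — boundary = 57.09 mm. Overall, the cross-section is a single solid region. Total boundary length (outer) = 57.09 mm.

57.09 mm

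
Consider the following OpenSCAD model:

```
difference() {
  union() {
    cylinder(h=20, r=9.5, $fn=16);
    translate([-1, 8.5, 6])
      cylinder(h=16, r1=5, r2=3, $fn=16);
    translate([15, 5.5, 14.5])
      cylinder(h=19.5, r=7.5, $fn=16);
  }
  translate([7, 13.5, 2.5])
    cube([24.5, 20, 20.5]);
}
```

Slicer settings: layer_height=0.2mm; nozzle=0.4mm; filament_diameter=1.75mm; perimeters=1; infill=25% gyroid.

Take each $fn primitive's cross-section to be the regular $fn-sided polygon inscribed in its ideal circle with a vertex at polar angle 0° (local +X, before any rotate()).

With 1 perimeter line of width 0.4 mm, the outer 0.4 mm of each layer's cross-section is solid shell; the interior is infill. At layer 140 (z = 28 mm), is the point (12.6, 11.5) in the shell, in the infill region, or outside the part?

At z = 28 mm: the cylinder is absent (z outside [0, 20]); the cone at (-1, 8.5) is not intersected at this z (z outside [6, 22]); the r=7.5 cylinder at (15, 5.5) contributes a regular 16-gon of circumradius 7.5; Combining (union): only the r=7.5 cylinder at (15, 5.5) is present, so the union is just that shape — 1 connected region; the cube at (7, 13.5) is not intersected at this z (z outside [2.5, 23]); Taking the first minus the rest: none of the subtracted shapes is present at this height, so the result so far is unchanged — 1 connected region. Overall, the cross-section is a single solid region. The nearest boundary edge runs (15.00, 13.00)→(12.13, 12.43); distance from the point to it = 1.00 mm. The point is inside the cross-section and 1.00 mm from the nearest boundary — more than the 0.4 mm shell width (1 × 0.4), so it's in the infill interior.

infill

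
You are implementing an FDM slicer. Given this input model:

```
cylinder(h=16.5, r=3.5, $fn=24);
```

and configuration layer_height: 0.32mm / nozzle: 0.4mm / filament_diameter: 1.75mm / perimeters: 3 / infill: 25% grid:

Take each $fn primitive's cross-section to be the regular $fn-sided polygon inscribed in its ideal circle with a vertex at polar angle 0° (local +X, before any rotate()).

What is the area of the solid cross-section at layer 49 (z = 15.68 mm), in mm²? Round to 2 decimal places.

38.05 mm²

At z = 15.68 mm: the r=3.5 cylinder gives a regular 24-gon of circumradius 3.5 (constant along its height) (area = (24/2)·3.500²·sin(360°/24) = 38.05 mm²). Overall, the cross-section is a single solid region. Net area = 38.05 mm².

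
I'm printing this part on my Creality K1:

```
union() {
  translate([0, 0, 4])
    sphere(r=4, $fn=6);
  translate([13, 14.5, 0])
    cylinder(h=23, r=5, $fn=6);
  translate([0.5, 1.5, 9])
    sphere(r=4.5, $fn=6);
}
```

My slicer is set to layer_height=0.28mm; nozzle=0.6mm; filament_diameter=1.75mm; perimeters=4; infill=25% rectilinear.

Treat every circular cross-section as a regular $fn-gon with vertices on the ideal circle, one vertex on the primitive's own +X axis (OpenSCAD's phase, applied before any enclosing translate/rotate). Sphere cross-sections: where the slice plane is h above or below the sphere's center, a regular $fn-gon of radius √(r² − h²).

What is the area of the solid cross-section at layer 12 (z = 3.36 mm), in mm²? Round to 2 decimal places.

At z = 3.36 mm: the r=4 sphere slices to a regular 6-gon of circumradius 3.948 (√(r²−h²) with h=0.64 from center) (area = (6/2)·3.948²·sin(360°/6) = 40.51 mm²); the r=5 cylinder at (13, 14.5) gives a regular 6-gon of circumradius 5 (constant along its height) (area = (6/2)·5.000²·sin(360°/6) = 64.95 mm²); the sphere at (0.5, 1.5) is not intersected at this z (|z−center|=5.640 > r=4.5); Merging all regions: the 2 present regions are separate (no shared area or edge), so areas and boundary lengths simply add and each stays a separate island — area = 105.46 mm². Overall, the cross-section has 2 separate islands. Net area = 105.46 mm².

105.46 mm²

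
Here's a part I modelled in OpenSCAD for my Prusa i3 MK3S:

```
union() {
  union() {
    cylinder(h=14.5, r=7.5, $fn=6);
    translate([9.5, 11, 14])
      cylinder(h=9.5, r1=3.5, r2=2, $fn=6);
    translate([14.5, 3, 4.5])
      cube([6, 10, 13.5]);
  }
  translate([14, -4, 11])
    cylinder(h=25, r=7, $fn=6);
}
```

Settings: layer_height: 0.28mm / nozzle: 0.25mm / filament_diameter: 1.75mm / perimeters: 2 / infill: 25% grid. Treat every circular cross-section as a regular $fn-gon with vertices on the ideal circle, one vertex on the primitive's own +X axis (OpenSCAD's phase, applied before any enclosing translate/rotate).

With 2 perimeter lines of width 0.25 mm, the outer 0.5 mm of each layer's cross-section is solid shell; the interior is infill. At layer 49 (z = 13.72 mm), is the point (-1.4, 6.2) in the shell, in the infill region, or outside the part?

shell

At z = 13.72 mm: the r=7.5 cylinder contributes a regular 6-gon of circumradius 7.5; the cone at (9.5, 11) is not intersected at this z (z outside [14, 23.5]); the 6×10 cube at (14.5, 3) contributes its full rectangle; Taking the union: the 2 present regions are separate (no shared area or edge), so areas and boundary lengths simply add and each stays a separate island — 2 connected regions; the cylinder at (14, -4): section is a regular 6-gon, circumradius r=7; Combining (union): the 2 present regions are separate (no shared area or edge), so areas and boundary lengths simply add and each stays a separate island — 3 connected regions. Overall, the cross-section has 3 separate islands. The nearest boundary edge runs (-3.75, 6.50)→(3.75, 6.50); distance from the point to it = 0.30 mm. (Shell/infill is judged within the island containing the point — the largest one.) The point is inside the cross-section, 0.30 mm from the nearest boundary — within the 0.5 mm shell band (2 × 0.25).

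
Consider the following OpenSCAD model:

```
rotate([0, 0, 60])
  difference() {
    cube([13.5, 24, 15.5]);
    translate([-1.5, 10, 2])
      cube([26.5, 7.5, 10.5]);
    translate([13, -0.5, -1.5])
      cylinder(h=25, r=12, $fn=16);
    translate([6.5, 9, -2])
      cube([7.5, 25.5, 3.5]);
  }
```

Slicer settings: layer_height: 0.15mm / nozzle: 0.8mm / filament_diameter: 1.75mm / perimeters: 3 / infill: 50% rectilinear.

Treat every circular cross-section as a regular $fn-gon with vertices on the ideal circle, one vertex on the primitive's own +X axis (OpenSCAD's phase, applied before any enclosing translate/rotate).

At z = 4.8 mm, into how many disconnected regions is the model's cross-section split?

2

At z = 4.8 mm: the cube is present — its section is the full 13.5×24 rectangle; the 26.5×7.5 cube at (-1.5, 10) contributes its full rectangle; the cylinder at (13, -0.5): section is a regular 16-gon, circumradius r=12; the cube at (6.5, 9) is not intersected at this z (z outside [-2, 1.5]); Subtracting the remaining from the first: starting from the 13.5×24 cube, the 26.5×7.5 cube at (-1.5, 10) partially overlaps it — only the 101.25 mm² overlap (of its 198.75 mm²) is removed, clipping the outline; the r=12 cylinder at (13, -0.5) partially overlaps it — only the 104.19 mm² overlap (of its 440.85 mm²) is removed, clipping the outline — 2 connected regions; (whole slice rotated 60° about Z — lengths, areas and connectivity unchanged). The result has 2 disconnected regions.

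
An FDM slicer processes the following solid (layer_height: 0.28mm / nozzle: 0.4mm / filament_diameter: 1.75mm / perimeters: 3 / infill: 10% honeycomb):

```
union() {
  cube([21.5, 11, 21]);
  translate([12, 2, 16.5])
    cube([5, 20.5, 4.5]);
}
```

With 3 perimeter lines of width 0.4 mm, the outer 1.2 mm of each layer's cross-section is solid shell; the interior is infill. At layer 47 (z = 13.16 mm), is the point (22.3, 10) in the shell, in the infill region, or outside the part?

At z = 13.16 mm: the cube is present — its section is the full 21.5×11 rectangle; the cube at (12, 2) does not reach this height (z outside [16.5, 21]); Taking the union: only the 21.5×11 cube is present, so the union is just that shape — 1 connected region. Overall, the cross-section is a single solid region. The nearest boundary edge runs (21.50, 0.00)→(21.50, 11.00); distance from the point to it = 0.80 mm. The point is not inside any of the regions above, so it lies outside the cross-section (0.80 mm from the nearest boundary).

outside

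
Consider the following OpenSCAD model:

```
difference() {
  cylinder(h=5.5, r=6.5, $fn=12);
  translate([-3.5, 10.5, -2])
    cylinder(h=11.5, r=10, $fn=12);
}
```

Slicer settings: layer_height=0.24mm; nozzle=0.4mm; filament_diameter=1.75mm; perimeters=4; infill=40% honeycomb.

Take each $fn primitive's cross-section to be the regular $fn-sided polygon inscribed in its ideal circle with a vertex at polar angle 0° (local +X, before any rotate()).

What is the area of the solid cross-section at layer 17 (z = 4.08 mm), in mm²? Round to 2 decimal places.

At z = 4.08 mm: the r=6.5 cylinder gives a regular 12-gon of circumradius 6.5 (constant along its height) (area = (12/2)·6.500²·sin(360°/12) = 126.75 mm²); the r=10 cylinder at (-3.5, 10.5) contributes a regular 12-gon of circumradius 10 (area = (12/2)·10.000²·sin(360°/12) = 300.00 mm²); Subtracting the remaining from the first: starting from the r=6.5 cylinder (126.75 mm²), the r=10 cylinder at (-3.5, 10.5) partially overlaps it — only the 39.34 mm² overlap (of its 300.00 mm²) is removed, clipping the outline — area = 87.41 mm². Overall, the cross-section is a single solid region. Net area = 87.41 mm².

87.41 mm²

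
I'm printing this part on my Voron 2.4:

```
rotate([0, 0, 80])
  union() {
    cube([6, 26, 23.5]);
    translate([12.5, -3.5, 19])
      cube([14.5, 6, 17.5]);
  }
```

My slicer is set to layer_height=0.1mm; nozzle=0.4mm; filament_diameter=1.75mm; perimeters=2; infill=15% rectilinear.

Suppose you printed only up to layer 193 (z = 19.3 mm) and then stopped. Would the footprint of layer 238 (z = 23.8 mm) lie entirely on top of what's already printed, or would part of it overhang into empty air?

Compare the two slices. At z = 19.3: the 6×26 cube contributes its full rectangle (area 156.00 mm²); the 14.5×6 cube at (12.5, -3.5) contributes its full rectangle (area 87.00 mm²); Combining (union): the 2 present regions are separate (no shared area or edge), so areas and boundary lengths simply add and each stays a separate island — area = 243.00 mm²; (rotated 80° about Z; rotation is an isometry so areas/perimeters/island counts are preserved). At z = 23.8: the cube does not reach this height (z outside [0, 23.5]); the cube at (12.5, -3.5) is present — its section is the full 14.5×6 rectangle (area 87.00 mm²); Combining (union): only the 14.5×6 cube at (12.5, -3.5) is present, so the union is just that shape — area = 87.00 mm²; (whole slice rotated 80° about Z — lengths, areas and connectivity unchanged). Checking containment: the cross-section at z = 23.8 is a subset of the cross-section at z = 19.3.

entirely on top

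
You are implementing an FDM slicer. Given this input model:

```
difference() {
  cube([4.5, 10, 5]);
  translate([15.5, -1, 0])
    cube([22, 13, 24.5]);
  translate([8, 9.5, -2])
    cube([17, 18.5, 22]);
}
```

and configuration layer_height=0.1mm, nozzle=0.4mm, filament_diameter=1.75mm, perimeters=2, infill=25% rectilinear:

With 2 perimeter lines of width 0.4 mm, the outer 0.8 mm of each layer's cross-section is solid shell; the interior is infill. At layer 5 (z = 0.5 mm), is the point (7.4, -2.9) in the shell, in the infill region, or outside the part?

At z = 0.5 mm: the cube (footprint 4.5×10) is included at this height; the cube at (15.5, -1) is present — its section is the full 22×13 rectangle; the 17×18.5 cube at (8, 9.5) contributes its full rectangle; Taking the first minus the rest: starting from the 4.5×10 cube, the 22×13 cube at (15.5, -1) misses the remaining region (no effect); the 17×18.5 cube at (8, 9.5) misses the remaining region (no effect) — 1 connected region. Overall, the cross-section is a single solid region. The nearest boundary edge runs (4.50, 10.00)→(4.50, 0.00); distance from the point to it = 4.10 mm. The point is not inside any of the regions above, so it lies outside the cross-section (4.10 mm from the nearest boundary).

outside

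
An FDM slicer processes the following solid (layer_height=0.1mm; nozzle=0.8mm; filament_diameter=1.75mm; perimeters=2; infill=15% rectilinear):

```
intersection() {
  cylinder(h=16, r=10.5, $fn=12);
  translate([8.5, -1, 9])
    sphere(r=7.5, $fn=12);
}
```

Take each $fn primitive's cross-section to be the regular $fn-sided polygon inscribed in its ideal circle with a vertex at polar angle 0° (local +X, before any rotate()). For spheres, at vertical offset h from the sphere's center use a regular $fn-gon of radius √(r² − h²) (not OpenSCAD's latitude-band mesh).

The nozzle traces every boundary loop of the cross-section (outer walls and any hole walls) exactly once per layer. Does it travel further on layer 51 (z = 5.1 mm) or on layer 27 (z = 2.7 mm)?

layer 51 (z = 5.1 mm)

Layer 51 (z = 5.1): the cylinder: section is a regular 12-gon, circumradius r=10.5 (perimeter = 2·12·10.500·sin(180°/12) = 65.22 mm); the sphere at (8.5, -1): section is a regular 12-gon, circumradius = √(r²−h²) = √(7.5²−3.9²) = 6.406 (perimeter = 2·12·6.406·sin(180°/12) = 39.79 mm); After intersecting: the r=7.5 sphere at (8.5, -1) partially overlaps the r=10.5 cylinder; clipping to the common part keeps 74.43 mm² — boundary = 32.69 mm. So its perimeter = 32.69 mm. Layer 27 (z = 2.7): the r=10.5 cylinder contributes a regular 12-gon of circumradius 10.5 (perimeter = 2·12·10.500·sin(180°/12) = 65.22 mm); the sphere at (8.5, -1): section is a regular 12-gon, circumradius = √(r²−h²) = √(7.5²−6.3²) = 4.069 (perimeter = 2·12·4.069·sin(180°/12) = 25.28 mm); After intersecting: the r=7.5 sphere at (8.5, -1) partially overlaps the r=10.5 cylinder; clipping to the common part keeps 36.15 mm² — boundary = 22.55 mm. So its perimeter = 22.55 mm. Layer 51 is larger (32.69 vs 22.55 mm).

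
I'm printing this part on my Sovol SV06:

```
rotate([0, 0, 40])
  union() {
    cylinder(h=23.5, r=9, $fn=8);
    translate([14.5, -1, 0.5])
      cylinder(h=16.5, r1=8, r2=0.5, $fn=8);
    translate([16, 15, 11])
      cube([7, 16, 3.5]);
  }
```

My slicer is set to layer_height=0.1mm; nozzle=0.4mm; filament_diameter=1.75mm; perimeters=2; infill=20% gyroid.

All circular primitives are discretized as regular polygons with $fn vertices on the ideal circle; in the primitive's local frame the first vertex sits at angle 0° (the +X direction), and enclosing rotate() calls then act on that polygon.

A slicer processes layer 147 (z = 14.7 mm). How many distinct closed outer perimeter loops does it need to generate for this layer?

At z = 14.7 mm: the r=9 cylinder gives a regular 8-gon of circumradius 9 (constant along its height); the cone at (14.5, -1) contributes a regular 8-gon of circumradius 1.545 (interpolated between r1=8 and r2=0.5 at t=0.861); the cube at (16, 15) is not intersected at this z (z outside [11, 14.5]); Merging all regions: the 2 present regions are separate (no shared area or edge), so areas and boundary lengths simply add and each stays a separate island — 2 connected regions; (whole slice rotated 40° about Z — lengths, areas and connectivity unchanged). The result has 2 disconnected regions.

2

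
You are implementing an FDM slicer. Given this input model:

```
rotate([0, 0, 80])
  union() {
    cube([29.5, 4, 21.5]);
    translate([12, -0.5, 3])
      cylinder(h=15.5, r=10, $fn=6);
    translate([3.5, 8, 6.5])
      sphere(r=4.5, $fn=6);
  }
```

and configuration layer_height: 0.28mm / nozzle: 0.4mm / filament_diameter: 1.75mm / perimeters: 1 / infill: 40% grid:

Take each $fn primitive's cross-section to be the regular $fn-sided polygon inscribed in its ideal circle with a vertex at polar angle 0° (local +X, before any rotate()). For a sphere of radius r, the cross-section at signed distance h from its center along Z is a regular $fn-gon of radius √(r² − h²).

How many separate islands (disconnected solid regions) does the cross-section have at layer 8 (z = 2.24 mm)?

At z = 2.24 mm: the cube (footprint 29.5×4) is included at this height; the cylinder at (12, -0.5) is absent (z outside [3, 18.5]); the r=4.5 sphere at (3.5, 8) contributes a regular 6-gon of circumradius √(4.5²−4.26²) = 1.450; Combining (union): the 2 present regions are separate (no shared area or edge), so areas and boundary lengths simply add and each stays a separate island — 2 connected regions; (whole slice rotated 80° about Z — lengths, areas and connectivity unchanged). Overall, the cross-section has 2 separate islands. Island count = 2.

2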